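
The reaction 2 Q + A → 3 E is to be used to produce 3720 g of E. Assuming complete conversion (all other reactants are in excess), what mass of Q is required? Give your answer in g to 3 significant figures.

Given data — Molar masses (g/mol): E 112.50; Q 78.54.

1730 g

n(E) = 3720 / 112.50 = 33.07 mol
n(Q) = (2/3) × 33.07 = 22.05 mol
mass = 22.05 × 78.54 = 1732 g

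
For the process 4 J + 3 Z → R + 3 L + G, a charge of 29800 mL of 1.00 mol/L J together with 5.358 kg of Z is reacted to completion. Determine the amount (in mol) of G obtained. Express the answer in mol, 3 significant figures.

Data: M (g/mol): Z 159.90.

7.45 mol

n(J) = 1.00 × 29800/1000 = 29.80 mol
n(Z) = 5.358×1000 / 159.90 = 33.51 mol
n/ν for J = 29.80/4 = 7.450
n/ν for Z = 33.51/3 = 11.17
Smallest n/ν is J → limiting reagent.
n(G) = (1/4) × 29.80 = 7.450 mol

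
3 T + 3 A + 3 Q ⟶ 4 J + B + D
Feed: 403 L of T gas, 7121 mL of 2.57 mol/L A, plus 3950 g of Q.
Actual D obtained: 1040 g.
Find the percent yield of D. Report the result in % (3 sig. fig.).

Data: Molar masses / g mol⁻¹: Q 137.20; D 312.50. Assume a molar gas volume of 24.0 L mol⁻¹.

n(T) = 403.0 / 24.0 = 16.79 mol
n(A) = 2.57 × 7121/1000 = 18.30 mol
n(Q) = 3950 / 137.20 = 28.79 mol
n/ν for T = 16.79/3 = 5.597
n/ν for A = 18.30/3 = 6.100
n/ν for Q = 28.79/3 = 9.597
Smallest n/ν is T → limiting reagent.
theoretical n(D) = (1/3) × 16.79 = 5.597 mol → 1749 g
% yield = 1040 / 1749 × 100 = 59.46 %

59.5 %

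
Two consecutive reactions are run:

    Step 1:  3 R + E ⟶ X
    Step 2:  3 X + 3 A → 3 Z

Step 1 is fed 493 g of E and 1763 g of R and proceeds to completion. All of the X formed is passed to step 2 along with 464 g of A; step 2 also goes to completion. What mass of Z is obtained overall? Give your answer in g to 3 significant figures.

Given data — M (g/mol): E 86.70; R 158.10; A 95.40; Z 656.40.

2440 g

Step 1:
n(E) = 493.0 / 86.70 = 5.686 mol
n(R) = 1763 / 158.10 = 11.15 mol
n/ν for E = 5.686/1 = 5.686
n/ν for R = 11.15/3 = 3.717
Smallest n/ν is R → limiting reagent.
n(X) produced = (1/3) × 11.15 = 3.717 mol
Step 2:
n(X) available = 3.717 mol
n(A) = 464.0 / 95.40 = 4.864 mol
n/ν for X = 3.717/3 = 1.239
n/ν for A = 4.864/3 = 1.621
Smallest n/ν is X → limiting reagent.
n(Z) = (3/3) × 3.717 = 3.717 mol
mass = 3.717 × 656.40 = 2440 g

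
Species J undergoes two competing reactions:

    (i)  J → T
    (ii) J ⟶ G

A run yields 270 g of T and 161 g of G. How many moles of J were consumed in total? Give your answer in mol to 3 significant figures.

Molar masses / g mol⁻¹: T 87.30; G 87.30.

n(T) = 270 / 87.30 = 3.093 mol
n(G) = 161 / 87.30 = 1.844 mol
n(J) via (i) = (1/1)×3.093 = 3.093 mol
n(J) via (ii) = (1/1)×1.844 = 1.844 mol
total n(J) = 3.093 + 1.844 = 4.937 mol

4.94 mol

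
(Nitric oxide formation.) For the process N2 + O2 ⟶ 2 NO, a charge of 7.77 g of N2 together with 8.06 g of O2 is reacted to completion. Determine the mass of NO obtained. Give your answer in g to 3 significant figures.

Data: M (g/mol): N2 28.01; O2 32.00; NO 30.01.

15.1 g

n(N2) = 7.770 / 28.01 = 0.2774 mol
n(O2) = 8.060 / 32.00 = 0.2519 mol
n/ν for N2 = 0.2774/1 = 0.2774
n/ν for O2 = 0.2519/1 = 0.2519
Smallest n/ν is O2 → limiting reagent.
n(NO) = (2/1) × 0.2519 = 0.5038 mol
mass = 0.5038 × 30.01 = 15.12 g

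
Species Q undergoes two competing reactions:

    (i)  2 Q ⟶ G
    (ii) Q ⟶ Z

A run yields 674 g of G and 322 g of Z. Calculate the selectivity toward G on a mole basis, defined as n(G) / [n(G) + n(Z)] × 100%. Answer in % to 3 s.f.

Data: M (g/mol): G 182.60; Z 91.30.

51.1 %

n(G) = 674 / 182.60 = 3.691 mol
n(Z) = 322 / 91.30 = 3.527 mol
selectivity = 3.691/(3.691+3.527) × 100 = 51.14 %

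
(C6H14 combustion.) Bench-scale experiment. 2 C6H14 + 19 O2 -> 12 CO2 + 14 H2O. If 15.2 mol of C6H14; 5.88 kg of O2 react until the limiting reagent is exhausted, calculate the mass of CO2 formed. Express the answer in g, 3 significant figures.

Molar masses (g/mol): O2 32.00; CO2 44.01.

n(C6H14) = 15.20 mol
n(O2) = 5.880×1000 / 32.00 = 183.8 mol
n/ν for C6H14 = 15.20/2 = 7.600
n/ν for O2 = 183.8/19 = 9.674
Smallest n/ν is C6H14 → limiting reagent.
n(CO2) = (12/2) × 15.20 = 91.20 mol
mass = 91.20 × 44.01 = 4014 g

4010 g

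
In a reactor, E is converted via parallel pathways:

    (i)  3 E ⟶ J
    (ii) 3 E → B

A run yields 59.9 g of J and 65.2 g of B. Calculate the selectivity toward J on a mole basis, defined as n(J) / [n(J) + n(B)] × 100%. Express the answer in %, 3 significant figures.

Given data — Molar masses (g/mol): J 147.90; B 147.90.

n(J) = 59.9 / 147.90 = 0.4050 mol
n(B) = 65.2 / 147.90 = 0.4408 mol
selectivity = 0.4050/(0.4050+0.4408) × 100 = 47.88 %

47.9 %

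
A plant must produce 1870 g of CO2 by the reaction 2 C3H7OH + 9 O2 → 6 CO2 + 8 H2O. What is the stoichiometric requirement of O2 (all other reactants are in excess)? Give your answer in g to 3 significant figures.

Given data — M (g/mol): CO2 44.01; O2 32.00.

n(CO2) = 1870 / 44.01 = 42.49 mol
n(O2) = (9/6) × 42.49 = 63.74 mol
mass = 63.74 × 32.00 = 2040 g

2040 g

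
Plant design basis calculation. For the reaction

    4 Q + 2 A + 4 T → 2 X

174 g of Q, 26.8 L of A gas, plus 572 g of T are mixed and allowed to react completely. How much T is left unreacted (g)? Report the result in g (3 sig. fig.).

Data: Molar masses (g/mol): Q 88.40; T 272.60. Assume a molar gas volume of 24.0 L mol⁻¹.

n(Q) = 174.0 / 88.40 = 1.968 mol
n(A) = 26.80 / 24.0 = 1.117 mol
n(T) = 572.0 / 272.60 = 2.098 mol
n/ν → Q: 0.4920, A: 0.5585, T: 0.5245; Q is limiting.
T consumed = (4/4) × 1.968 = 1.968 mol
T remaining = 2.098 − 1.968 = 0.1300 mol
mass = 0.1300 × 272.60 = 35.44 g

35.4 g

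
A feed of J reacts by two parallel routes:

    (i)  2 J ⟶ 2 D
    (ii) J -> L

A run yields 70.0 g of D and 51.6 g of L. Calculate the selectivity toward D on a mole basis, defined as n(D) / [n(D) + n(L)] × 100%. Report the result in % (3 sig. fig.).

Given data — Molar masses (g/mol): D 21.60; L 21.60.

n(D) = 70.0 / 21.60 = 3.241 mol
n(L) = 51.6 / 21.60 = 2.389 mol
selectivity = 3.241/(3.241+2.389) × 100 = 57.57 %

57.6 %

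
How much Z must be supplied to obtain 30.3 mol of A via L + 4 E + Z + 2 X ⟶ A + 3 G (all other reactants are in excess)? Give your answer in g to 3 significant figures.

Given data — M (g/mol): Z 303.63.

n(A) = 30.30 mol
n(Z) = (1/1) × 30.30 = 30.30 mol
mass = 30.30 × 303.63 = 9200 g

9200 g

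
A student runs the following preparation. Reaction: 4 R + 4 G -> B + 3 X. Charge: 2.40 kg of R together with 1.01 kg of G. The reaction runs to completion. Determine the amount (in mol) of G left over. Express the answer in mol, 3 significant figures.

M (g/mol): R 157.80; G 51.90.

4.25 mol

n(R) = 2.400×1000 / 157.80 = 15.21 mol
n(G) = 1.010×1000 / 51.90 = 19.46 mol
n/ν for R = 15.21/4 = 3.803
n/ν for G = 19.46/4 = 4.865
Smallest n/ν is R → limiting reagent.
G consumed = (4/4) × 15.21 = 15.21 mol
G remaining = 19.46 − 15.21 = 4.250 mol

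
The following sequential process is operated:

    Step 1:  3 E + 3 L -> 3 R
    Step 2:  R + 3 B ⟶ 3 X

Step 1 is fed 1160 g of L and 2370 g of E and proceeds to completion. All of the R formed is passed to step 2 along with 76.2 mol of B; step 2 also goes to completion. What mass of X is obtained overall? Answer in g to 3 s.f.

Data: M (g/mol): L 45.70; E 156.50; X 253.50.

11500 g

Step 1:
n(L) = 1160 / 45.70 = 25.38 mol
n(E) = 2370 / 156.50 = 15.14 mol
n/ν for L = 25.38/3 = 8.460
n/ν for E = 15.14/3 = 5.047
Smallest n/ν is E → limiting reagent.
n(R) produced = (3/3) × 15.14 = 15.14 mol
Step 2:
n(R) available = 15.14 mol
n(B) = 76.20 mol
n/ν for R = 15.14/1 = 15.14
n/ν for B = 76.20/3 = 25.40
Smallest n/ν is R → limiting reagent.
n(X) = (3/1) × 15.14 = 45.42 mol
mass = 45.42 × 253.50 = 11510 g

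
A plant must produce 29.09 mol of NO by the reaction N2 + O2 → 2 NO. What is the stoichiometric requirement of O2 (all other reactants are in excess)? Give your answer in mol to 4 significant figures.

14.55 mol

n(NO) = 29.09 mol
n(O2) = (1/2) × 29.09 = 14.55 mol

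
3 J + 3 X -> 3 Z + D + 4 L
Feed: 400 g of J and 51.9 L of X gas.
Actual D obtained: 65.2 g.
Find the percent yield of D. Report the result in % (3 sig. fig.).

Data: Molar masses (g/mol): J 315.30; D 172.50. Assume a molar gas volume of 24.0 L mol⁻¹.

n(J) = 400.0 / 315.30 = 1.269 mol
n(X) = 51.90 / 24.0 = 2.163 mol
n/ν → J: 0.4230, X: 0.7210; J is limiting.
theoretical n(D) = (1/3) × 1.269 = 0.4230 mol → 72.97 g
% yield = 65.2 / 72.97 × 100 = 89.35 %

89.4 %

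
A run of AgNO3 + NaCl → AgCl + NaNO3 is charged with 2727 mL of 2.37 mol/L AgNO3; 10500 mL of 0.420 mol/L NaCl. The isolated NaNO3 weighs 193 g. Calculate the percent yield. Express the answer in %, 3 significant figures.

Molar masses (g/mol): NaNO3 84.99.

51.5 %

n(AgNO3) = 2.37 × 2727/1000 = 6.463 mol
n(NaCl) = 0.420 × 10500/1000 = 4.410 mol
n/ν → AgNO3: 6.463, NaCl: 4.410; NaCl is limiting.
theoretical n(NaNO3) = (1/1) × 4.410 = 4.410 mol → 374.8 g
% yield = 193 / 374.8 × 100 = 51.49 %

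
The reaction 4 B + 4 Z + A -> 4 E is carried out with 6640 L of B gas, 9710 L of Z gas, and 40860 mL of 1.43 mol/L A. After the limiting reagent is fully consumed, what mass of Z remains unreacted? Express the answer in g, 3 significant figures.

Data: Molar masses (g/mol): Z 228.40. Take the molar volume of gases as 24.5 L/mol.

n(B) = 6640 / 24.5 = 271.0 mol
n(Z) = 9710 / 24.5 = 396.3 mol
n(A) = 1.43 × 40860/1000 = 58.43 mol
n/ν for B = 271.0/4 = 67.75
n/ν for Z = 396.3/4 = 99.08
n/ν for A = 58.43/1 = 58.43
Smallest n/ν is A → limiting reagent.
Z consumed = (4/1) × 58.43 = 233.7 mol
Z remaining = 396.3 − 233.7 = 162.6 mol
mass = 162.6 × 228.40 = 37140 g

37100 g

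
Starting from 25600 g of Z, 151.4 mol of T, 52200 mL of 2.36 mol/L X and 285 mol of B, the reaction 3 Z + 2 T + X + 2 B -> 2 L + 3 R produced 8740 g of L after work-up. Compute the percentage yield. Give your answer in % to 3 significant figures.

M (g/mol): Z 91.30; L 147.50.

39.1 %

n(Z) = 25600 / 91.30 = 280.4 mol
n(T) = 151.4 mol
n(X) = 2.36 × 52200/1000 = 123.2 mol
n(B) = 285.0 mol
n/ν → Z: 93.47, T: 75.70, X: 123.2, B: 142.5; T is limiting.
theoretical n(L) = (2/2) × 151.4 = 151.4 mol → 22330 g
% yield = 8740 / 22330 × 100 = 39.14 %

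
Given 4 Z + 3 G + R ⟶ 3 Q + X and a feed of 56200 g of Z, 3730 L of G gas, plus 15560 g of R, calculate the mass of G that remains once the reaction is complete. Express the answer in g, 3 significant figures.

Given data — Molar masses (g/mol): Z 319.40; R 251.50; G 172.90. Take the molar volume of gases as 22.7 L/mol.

n(Z) = 56200 / 319.40 = 176.0 mol
n(G) = 3730 / 22.7 = 164.3 mol
n(R) = 15560 / 251.50 = 61.87 mol
n/ν → Z: 44.00, G: 54.77, R: 61.87; Z is limiting.
G consumed = (3/4) × 176.0 = 132.0 mol
G remaining = 164.3 − 132.0 = 32.30 mol
mass = 32.30 × 172.90 = 5585 g

5590 g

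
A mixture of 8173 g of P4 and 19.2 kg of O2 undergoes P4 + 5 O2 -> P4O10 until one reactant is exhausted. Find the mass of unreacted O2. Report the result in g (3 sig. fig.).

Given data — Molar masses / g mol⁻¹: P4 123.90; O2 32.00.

8650 g

n(P4) = 8173 / 123.90 = 65.96 mol
n(O2) = 19.20×1000 / 32.00 = 600.0 mol
n/ν → P4: 65.96, O2: 120.0; P4 is limiting.
O2 consumed = (5/1) × 65.96 = 329.8 mol
O2 remaining = 600.0 − 329.8 = 270.2 mol
mass = 270.2 × 32.00 = 8646 g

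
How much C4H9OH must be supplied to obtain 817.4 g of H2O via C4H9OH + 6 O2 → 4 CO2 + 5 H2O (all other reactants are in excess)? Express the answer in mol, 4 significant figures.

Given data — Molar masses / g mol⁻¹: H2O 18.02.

9.072 mol

n(H2O) = 817.4 / 18.02 = 45.36 mol
n(C4H9OH) = (1/5) × 45.36 = 9.072 mol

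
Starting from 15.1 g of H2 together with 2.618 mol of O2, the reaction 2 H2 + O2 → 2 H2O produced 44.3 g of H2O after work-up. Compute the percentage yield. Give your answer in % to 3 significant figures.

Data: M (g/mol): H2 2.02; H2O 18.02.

n(H2) = 15.10 / 2.02 = 7.475 mol
n(O2) = 2.618 mol
n/ν for H2 = 7.475/2 = 3.738
n/ν for O2 = 2.618/1 = 2.618
Smallest n/ν is O2 → limiting reagent.
theoretical n(H2O) = (2/1) × 2.618 = 5.236 mol → 94.35 g
% yield = 44.3 / 94.35 × 100 = 46.95 %

47.0 %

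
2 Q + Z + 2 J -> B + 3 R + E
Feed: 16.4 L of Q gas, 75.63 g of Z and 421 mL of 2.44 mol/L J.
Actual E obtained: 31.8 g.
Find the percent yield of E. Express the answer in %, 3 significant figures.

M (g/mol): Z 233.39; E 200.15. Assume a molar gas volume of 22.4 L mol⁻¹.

n(Q) = 16.40 / 22.4 = 0.7321 mol
n(Z) = 75.63 / 233.39 = 0.3240 mol
n(J) = 2.44 × 421.0/1000 = 1.027 mol
n/ν for Q = 0.7321/2 = 0.3661
n/ν for Z = 0.3240/1 = 0.3240
n/ν for J = 1.027/2 = 0.5135
Smallest n/ν is Z → limiting reagent.
theoretical n(E) = (1/1) × 0.3240 = 0.3240 mol → 64.85 g
% yield = 31.8 / 64.85 × 100 = 49.04 %

49.0 %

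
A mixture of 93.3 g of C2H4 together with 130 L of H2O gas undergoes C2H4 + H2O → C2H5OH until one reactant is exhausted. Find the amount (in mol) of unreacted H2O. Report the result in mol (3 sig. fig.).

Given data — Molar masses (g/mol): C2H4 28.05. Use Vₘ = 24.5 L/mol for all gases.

n(C2H4) = 93.30 / 28.05 = 3.326 mol
n(H2O) = 130.0 / 24.5 = 5.306 mol
n/ν for C2H4 = 3.326/1 = 3.326
n/ν for H2O = 5.306/1 = 5.306
Smallest n/ν is C2H4 → limiting reagent.
H2O consumed = (1/1) × 3.326 = 3.326 mol
H2O remaining = 5.306 − 3.326 = 1.980 mol

1.98 mol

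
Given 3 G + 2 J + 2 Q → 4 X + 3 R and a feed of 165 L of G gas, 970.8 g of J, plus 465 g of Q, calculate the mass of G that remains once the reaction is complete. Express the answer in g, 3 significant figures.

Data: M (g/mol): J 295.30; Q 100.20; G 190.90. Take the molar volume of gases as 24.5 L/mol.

n(G) = 165.0 / 24.5 = 6.735 mol
n(J) = 970.8 / 295.30 = 3.288 mol
n(Q) = 465.0 / 100.20 = 4.641 mol
n/ν → G: 2.245, J: 1.644, Q: 2.321; J is limiting.
G consumed = (3/2) × 3.288 = 4.932 mol
G remaining = 6.735 − 4.932 = 1.803 mol
mass = 1.803 × 190.90 = 344.2 g

344 g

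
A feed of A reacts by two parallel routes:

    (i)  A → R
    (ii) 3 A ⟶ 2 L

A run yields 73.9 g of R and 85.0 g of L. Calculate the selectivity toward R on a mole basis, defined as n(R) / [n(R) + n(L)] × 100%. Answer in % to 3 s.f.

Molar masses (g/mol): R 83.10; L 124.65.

n(R) = 73.9 / 83.10 = 0.8893 mol
n(L) = 85.0 / 124.65 = 0.6819 mol
selectivity = 0.8893/(0.8893+0.6819) × 100 = 56.60 %

56.6 %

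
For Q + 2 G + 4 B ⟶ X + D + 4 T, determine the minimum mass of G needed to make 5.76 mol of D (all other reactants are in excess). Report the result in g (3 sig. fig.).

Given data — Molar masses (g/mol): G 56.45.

650 g

n(D) = 5.760 mol
n(G) = (2/1) × 5.760 = 11.52 mol
mass = 11.52 × 56.45 = 650.3 g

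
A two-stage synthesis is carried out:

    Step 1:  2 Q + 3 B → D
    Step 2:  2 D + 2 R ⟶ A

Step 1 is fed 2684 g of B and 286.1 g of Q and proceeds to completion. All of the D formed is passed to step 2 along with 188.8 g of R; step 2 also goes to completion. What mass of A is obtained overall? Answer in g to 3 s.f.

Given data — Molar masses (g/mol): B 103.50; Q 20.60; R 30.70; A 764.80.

2350 g

Step 1:
n(B) = 2684 / 103.50 = 25.93 mol
n(Q) = 286.1 / 20.60 = 13.89 mol
n/ν for B = 25.93/3 = 8.643
n/ν for Q = 13.89/2 = 6.945
Smallest n/ν is Q → limiting reagent.
n(D) produced = (1/2) × 13.89 = 6.945 mol
Step 2:
n(D) available = 6.945 mol
n(R) = 188.8 / 30.70 = 6.150 mol
n/ν for D = 6.945/2 = 3.473
n/ν for R = 6.150/2 = 3.075
Smallest n/ν is R → limiting reagent.
n(A) = (1/2) × 6.150 = 3.075 mol
mass = 3.075 × 764.80 = 2352 g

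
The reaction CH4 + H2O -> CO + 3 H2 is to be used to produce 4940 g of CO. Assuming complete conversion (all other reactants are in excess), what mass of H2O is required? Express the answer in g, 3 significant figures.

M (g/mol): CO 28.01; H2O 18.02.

3180 g

n(CO) = 4940 / 28.01 = 176.4 mol
n(H2O) = (1/1) × 176.4 = 176.4 mol
mass = 176.4 × 18.02 = 3179 g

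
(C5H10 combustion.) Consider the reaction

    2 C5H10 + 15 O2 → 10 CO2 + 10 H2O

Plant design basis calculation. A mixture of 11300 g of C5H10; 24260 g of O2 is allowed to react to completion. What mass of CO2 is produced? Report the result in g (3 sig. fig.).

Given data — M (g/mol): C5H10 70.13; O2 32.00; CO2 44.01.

n(C5H10) = 11300 / 70.13 = 161.1 mol
n(O2) = 24260 / 32.00 = 758.1 mol
n/ν → C5H10: 80.55, O2: 50.54; O2 is limiting.
n(CO2) = (10/15) × 758.1 = 505.4 mol
mass = 505.4 × 44.01 = 22240 g

22200 g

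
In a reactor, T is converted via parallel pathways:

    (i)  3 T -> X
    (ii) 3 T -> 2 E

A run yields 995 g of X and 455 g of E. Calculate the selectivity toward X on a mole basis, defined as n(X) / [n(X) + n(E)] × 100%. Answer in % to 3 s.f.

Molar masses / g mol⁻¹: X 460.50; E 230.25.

n(X) = 995 / 460.50 = 2.161 mol
n(E) = 455 / 230.25 = 1.976 mol
selectivity = 2.161/(2.161+1.976) × 100 = 52.24 %

52.2 %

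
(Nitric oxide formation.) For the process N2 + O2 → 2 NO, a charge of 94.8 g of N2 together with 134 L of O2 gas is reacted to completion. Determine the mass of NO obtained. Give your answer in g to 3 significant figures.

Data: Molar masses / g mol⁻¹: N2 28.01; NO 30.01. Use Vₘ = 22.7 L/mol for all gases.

203 g

n(N2) = 94.80 / 28.01 = 3.385 mol
n(O2) = 134.0 / 22.7 = 5.903 mol
n/ν → N2: 3.385, O2: 5.903; N2 is limiting.
n(NO) = (2/1) × 3.385 = 6.770 mol
mass = 6.770 × 30.01 = 203.2 g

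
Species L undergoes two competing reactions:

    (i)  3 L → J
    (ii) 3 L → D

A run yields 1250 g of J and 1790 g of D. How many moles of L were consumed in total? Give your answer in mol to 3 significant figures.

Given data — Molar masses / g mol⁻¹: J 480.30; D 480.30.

n(J) = 1250 / 480.30 = 2.603 mol
n(D) = 1790 / 480.30 = 3.727 mol
n(L) via (i) = (3/1)×2.603 = 7.809 mol
n(L) via (ii) = (3/1)×3.727 = 11.18 mol
total n(L) = 7.809 + 11.18 = 18.99 mol

19.0 mol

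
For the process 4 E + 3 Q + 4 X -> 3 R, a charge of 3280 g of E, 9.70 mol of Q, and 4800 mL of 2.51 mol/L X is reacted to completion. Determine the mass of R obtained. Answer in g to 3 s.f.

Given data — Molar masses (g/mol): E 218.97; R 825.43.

n(E) = 3280 / 218.97 = 14.98 mol
n(Q) = 9.700 mol
n(X) = 2.51 × 4800/1000 = 12.05 mol
n/ν for E = 14.98/4 = 3.745
n/ν for Q = 9.700/3 = 3.233
n/ν for X = 12.05/4 = 3.013
Smallest n/ν is X → limiting reagent.
n(R) = (3/4) × 12.05 = 9.038 mol
mass = 9.038 × 825.43 = 7460 g

7460 g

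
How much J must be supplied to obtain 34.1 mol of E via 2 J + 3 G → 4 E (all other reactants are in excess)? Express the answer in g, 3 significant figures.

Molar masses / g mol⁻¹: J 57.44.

979 g

n(E) = 34.10 mol
n(J) = (2/4) × 34.10 = 17.05 mol
mass = 17.05 × 57.44 = 979.4 g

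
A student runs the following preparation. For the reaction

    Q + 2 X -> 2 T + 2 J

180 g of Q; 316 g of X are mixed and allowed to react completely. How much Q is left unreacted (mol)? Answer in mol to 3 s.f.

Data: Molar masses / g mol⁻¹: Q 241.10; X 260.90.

n(Q) = 180.0 / 241.10 = 0.7466 mol
n(X) = 316.0 / 260.90 = 1.211 mol
n/ν for Q = 0.7466/1 = 0.7466
n/ν for X = 1.211/2 = 0.6055
Smallest n/ν is X → limiting reagent.
Q consumed = (1/2) × 1.211 = 0.6055 mol
Q remaining = 0.7466 − 0.6055 = 0.1411 mol

0.141 mol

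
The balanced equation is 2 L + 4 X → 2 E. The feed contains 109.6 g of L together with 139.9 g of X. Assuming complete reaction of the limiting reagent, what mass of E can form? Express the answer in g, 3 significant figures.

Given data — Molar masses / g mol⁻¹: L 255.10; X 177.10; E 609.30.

241 g

n(L) = 109.6 / 255.10 = 0.4296 mol
n(X) = 139.9 / 177.10 = 0.7899 mol
n/ν for L = 0.4296/2 = 0.2148
n/ν for X = 0.7899/4 = 0.1975
Smallest n/ν is X → limiting reagent.
n(E) = (2/4) × 0.7899 = 0.3950 mol
mass = 0.3950 × 609.30 = 240.7 g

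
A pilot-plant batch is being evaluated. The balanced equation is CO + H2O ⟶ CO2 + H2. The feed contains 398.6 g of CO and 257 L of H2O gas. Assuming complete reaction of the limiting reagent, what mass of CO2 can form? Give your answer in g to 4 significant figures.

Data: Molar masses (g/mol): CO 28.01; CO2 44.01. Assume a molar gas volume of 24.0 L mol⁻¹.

471.3 g

n(CO) = 398.6 / 28.01 = 14.23 mol
n(H2O) = 257.0 / 24.0 = 10.71 mol
n/ν for CO = 14.23/1 = 14.23
n/ν for H2O = 10.71/1 = 10.71
Smallest n/ν is H2O → limiting reagent.
n(CO2) = (1/1) × 10.71 = 10.71 mol
mass = 10.71 × 44.01 = 471.3 g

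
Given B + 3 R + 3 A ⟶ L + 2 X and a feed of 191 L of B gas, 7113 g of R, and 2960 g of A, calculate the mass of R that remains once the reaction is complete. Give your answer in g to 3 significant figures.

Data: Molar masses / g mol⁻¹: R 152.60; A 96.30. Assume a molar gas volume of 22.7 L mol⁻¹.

3260 g

n(B) = 191.0 / 22.7 = 8.414 mol
n(R) = 7113 / 152.60 = 46.61 mol
n(A) = 2960 / 96.30 = 30.74 mol
n/ν for B = 8.414/1 = 8.414
n/ν for R = 46.61/3 = 15.54
n/ν for A = 30.74/3 = 10.25
Smallest n/ν is B → limiting reagent.
R consumed = (3/1) × 8.414 = 25.24 mol
R remaining = 46.61 − 25.24 = 21.37 mol
mass = 21.37 × 152.60 = 3261 g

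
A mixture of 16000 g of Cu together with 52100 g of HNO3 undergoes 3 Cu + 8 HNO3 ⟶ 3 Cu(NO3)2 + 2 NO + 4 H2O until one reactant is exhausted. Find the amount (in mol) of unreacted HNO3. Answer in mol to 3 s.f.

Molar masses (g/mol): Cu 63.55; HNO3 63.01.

155 mol

n(Cu) = 16000 / 63.55 = 251.8 mol
n(HNO3) = 52100 / 63.01 = 826.9 mol
n/ν for Cu = 251.8/3 = 83.93
n/ν for HNO3 = 826.9/8 = 103.4
Smallest n/ν is Cu → limiting reagent.
HNO3 consumed = (8/3) × 251.8 = 671.5 mol
HNO3 remaining = 826.9 − 671.5 = 155.4 mol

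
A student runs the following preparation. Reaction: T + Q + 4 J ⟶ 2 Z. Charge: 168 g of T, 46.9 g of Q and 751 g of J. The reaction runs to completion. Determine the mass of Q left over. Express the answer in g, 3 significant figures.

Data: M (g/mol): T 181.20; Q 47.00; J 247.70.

11.3 g

n(T) = 168.0 / 181.20 = 0.9272 mol
n(Q) = 46.90 / 47.00 = 0.9979 mol
n(J) = 751.0 / 247.70 = 3.032 mol
n/ν for T = 0.9272/1 = 0.9272
n/ν for Q = 0.9979/1 = 0.9979
n/ν for J = 3.032/4 = 0.7580
Smallest n/ν is J → limiting reagent.
Q consumed = (1/4) × 3.032 = 0.7580 mol
Q remaining = 0.9979 − 0.7580 = 0.2399 mol
mass = 0.2399 × 47.00 = 11.28 g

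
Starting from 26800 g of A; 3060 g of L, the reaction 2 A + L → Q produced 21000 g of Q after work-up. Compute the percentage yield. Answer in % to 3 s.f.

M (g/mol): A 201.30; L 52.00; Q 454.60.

78.5 %

n(A) = 26800 / 201.30 = 133.1 mol
n(L) = 3060 / 52.00 = 58.85 mol
n/ν for A = 133.1/2 = 66.55
n/ν for L = 58.85/1 = 58.85
Smallest n/ν is L → limiting reagent.
theoretical n(Q) = (1/1) × 58.85 = 58.85 mol → 26750 g
% yield = 21000 / 26750 × 100 = 78.50 %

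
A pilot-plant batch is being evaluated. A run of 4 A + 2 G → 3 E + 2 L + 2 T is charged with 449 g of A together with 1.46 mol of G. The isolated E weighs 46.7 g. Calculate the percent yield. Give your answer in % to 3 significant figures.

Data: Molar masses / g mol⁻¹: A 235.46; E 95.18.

n(A) = 449.0 / 235.46 = 1.907 mol
n(G) = 1.460 mol
n/ν for A = 1.907/4 = 0.4768
n/ν for G = 1.460/2 = 0.7300
Smallest n/ν is A → limiting reagent.
theoretical n(E) = (3/4) × 1.907 = 1.430 mol → 136.1 g
% yield = 46.7 / 136.1 × 100 = 34.31 %

34.3 %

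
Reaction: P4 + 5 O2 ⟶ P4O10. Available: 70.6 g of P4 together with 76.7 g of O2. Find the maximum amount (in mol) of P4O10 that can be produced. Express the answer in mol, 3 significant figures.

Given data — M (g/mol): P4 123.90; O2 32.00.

n(P4) = 70.60 / 123.90 = 0.5698 mol
n(O2) = 76.70 / 32.00 = 2.397 mol
n/ν for P4 = 0.5698/1 = 0.5698
n/ν for O2 = 2.397/5 = 0.4794
Smallest n/ν is O2 → limiting reagent.
n(P4O10) = (1/5) × 2.397 = 0.4794 mol

0.479 mol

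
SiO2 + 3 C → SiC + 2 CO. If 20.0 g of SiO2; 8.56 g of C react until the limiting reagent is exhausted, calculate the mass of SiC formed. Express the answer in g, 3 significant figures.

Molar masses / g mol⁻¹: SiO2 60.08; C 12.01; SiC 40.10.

n(SiO2) = 20.00 / 60.08 = 0.3329 mol
n(C) = 8.560 / 12.01 = 0.7127 mol
n/ν for SiO2 = 0.3329/1 = 0.3329
n/ν for C = 0.7127/3 = 0.2376
Smallest n/ν is C → limiting reagent.
n(SiC) = (1/3) × 0.7127 = 0.2376 mol
mass = 0.2376 × 40.10 = 9.528 g

9.53 g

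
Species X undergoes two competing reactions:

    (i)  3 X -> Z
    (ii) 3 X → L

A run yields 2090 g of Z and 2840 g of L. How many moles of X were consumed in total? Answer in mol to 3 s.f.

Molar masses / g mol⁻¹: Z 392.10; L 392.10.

37.7 mol

n(Z) = 2090 / 392.10 = 5.330 mol
n(L) = 2840 / 392.10 = 7.243 mol
n(X) via (i) = (3/1)×5.330 = 15.99 mol
n(X) via (ii) = (3/1)×7.243 = 21.73 mol
total n(X) = 15.99 + 21.73 = 37.72 mol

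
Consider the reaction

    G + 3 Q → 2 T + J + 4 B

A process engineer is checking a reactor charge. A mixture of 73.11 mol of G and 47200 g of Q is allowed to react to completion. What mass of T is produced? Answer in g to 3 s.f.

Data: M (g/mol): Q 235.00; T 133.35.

17900 g

n(G) = 73.11 mol
n(Q) = 47200 / 235.00 = 200.9 mol
n/ν → G: 73.11, Q: 66.97; Q is limiting.
n(T) = (2/3) × 200.9 = 133.9 mol
mass = 133.9 × 133.35 = 17860 g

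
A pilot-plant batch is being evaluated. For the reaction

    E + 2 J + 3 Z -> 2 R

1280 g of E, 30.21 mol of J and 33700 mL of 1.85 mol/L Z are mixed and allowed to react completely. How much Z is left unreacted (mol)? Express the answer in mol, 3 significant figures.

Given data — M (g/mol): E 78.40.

n(E) = 1280 / 78.40 = 16.33 mol
n(J) = 30.21 mol
n(Z) = 1.85 × 33700/1000 = 62.35 mol
n/ν → E: 16.33, J: 15.11, Z: 20.78; J is limiting.
Z consumed = (3/2) × 30.21 = 45.32 mol
Z remaining = 62.35 − 45.32 = 17.03 mol

17.0 mol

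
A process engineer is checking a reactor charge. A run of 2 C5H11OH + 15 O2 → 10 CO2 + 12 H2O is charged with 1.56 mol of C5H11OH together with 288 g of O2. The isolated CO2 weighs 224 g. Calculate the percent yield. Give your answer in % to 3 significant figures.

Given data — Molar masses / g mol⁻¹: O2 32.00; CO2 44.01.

84.8 %

n(C5H11OH) = 1.560 mol
n(O2) = 288.0 / 32.00 = 9.000 mol
n/ν for C5H11OH = 1.560/2 = 0.7800
n/ν for O2 = 9.000/15 = 0.6000
Smallest n/ν is O2 → limiting reagent.
theoretical n(CO2) = (10/15) × 9.000 = 6.000 mol → 264.1 g
% yield = 224 / 264.1 × 100 = 84.82 %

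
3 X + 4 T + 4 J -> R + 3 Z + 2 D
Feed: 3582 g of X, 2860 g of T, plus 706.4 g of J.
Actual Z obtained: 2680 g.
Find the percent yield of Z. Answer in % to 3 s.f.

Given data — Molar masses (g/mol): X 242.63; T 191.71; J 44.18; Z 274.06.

87.4 %

n(X) = 3582 / 242.63 = 14.76 mol
n(T) = 2860 / 191.71 = 14.92 mol
n(J) = 706.4 / 44.18 = 15.99 mol
n/ν → X: 4.920, T: 3.730, J: 3.998; T is limiting.
theoretical n(Z) = (3/4) × 14.92 = 11.19 mol → 3067 g
% yield = 2680 / 3067 × 100 = 87.38 %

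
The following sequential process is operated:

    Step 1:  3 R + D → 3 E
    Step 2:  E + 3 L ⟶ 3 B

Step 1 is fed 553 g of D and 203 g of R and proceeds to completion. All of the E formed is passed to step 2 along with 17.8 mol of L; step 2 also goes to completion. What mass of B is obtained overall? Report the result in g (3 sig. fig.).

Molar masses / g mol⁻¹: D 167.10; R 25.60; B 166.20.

2960 g

Step 1:
n(D) = 553.0 / 167.10 = 3.309 mol
n(R) = 203.0 / 25.60 = 7.930 mol
n/ν for D = 3.309/1 = 3.309
n/ν for R = 7.930/3 = 2.643
Smallest n/ν is R → limiting reagent.
n(E) produced = (3/3) × 7.930 = 7.930 mol
Step 2:
n(E) available = 7.930 mol
n(L) = 17.80 mol
n/ν for E = 7.930/1 = 7.930
n/ν for L = 17.80/3 = 5.933
Smallest n/ν is L → limiting reagent.
n(B) = (3/3) × 17.80 = 17.80 mol
mass = 17.80 × 166.20 = 2958 g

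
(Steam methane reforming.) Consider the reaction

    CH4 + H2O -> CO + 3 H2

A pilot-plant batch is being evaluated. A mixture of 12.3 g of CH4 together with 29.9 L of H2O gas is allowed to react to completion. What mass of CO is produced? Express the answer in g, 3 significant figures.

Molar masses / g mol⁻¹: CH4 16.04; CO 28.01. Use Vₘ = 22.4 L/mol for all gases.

21.5 g

n(CH4) = 12.30 / 16.04 = 0.7668 mol
n(H2O) = 29.90 / 22.4 = 1.335 mol
n/ν for CH4 = 0.7668/1 = 0.7668
n/ν for H2O = 1.335/1 = 1.335
Smallest n/ν is CH4 → limiting reagent.
n(CO) = (1/1) × 0.7668 = 0.7668 mol
mass = 0.7668 × 28.01 = 21.48 g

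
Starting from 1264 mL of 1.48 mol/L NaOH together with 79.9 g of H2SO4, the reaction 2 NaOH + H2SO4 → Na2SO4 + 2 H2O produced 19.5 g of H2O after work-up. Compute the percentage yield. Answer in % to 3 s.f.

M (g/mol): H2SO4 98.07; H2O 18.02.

66.4 %

n(NaOH) = 1.48 × 1264/1000 = 1.871 mol
n(H2SO4) = 79.90 / 98.07 = 0.8147 mol
n/ν → NaOH: 0.9355, H2SO4: 0.8147; H2SO4 is limiting.
theoretical n(H2O) = (2/1) × 0.8147 = 1.629 mol → 29.35 g
% yield = 19.5 / 29.35 × 100 = 66.44 %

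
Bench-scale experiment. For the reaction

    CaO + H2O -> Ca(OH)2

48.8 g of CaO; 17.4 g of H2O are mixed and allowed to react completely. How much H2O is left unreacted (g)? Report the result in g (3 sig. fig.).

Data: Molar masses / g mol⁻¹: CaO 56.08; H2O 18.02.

n(CaO) = 48.80 / 56.08 = 0.8702 mol
n(H2O) = 17.40 / 18.02 = 0.9656 mol
n/ν for CaO = 0.8702/1 = 0.8702
n/ν for H2O = 0.9656/1 = 0.9656
Smallest n/ν is CaO → limiting reagent.
H2O consumed = (1/1) × 0.8702 = 0.8702 mol
H2O remaining = 0.9656 − 0.8702 = 0.09540 mol
mass = 0.09540 × 18.02 = 1.719 g

1.72 g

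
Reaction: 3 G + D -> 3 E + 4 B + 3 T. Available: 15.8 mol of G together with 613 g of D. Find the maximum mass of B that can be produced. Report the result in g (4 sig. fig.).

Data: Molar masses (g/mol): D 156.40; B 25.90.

n(G) = 15.80 mol
n(D) = 613.0 / 156.40 = 3.919 mol
n/ν → G: 5.267, D: 3.919; D is limiting.
n(B) = (4/1) × 3.919 = 15.68 mol
mass = 15.68 × 25.90 = 406.1 g

406.1 g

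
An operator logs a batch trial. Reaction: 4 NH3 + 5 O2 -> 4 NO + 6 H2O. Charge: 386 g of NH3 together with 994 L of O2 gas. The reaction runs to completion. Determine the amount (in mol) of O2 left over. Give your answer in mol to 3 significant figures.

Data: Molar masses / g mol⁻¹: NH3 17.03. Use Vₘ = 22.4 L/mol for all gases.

n(NH3) = 386.0 / 17.03 = 22.67 mol
n(O2) = 994.0 / 22.4 = 44.38 mol
n/ν for NH3 = 22.67/4 = 5.668
n/ν for O2 = 44.38/5 = 8.876
Smallest n/ν is NH3 → limiting reagent.
O2 consumed = (5/4) × 22.67 = 28.34 mol
O2 remaining = 44.38 − 28.34 = 16.04 mol

16.0 mol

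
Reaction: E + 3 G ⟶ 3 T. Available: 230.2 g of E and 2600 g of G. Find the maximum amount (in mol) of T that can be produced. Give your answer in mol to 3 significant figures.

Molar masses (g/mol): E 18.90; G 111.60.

n(E) = 230.2 / 18.90 = 12.18 mol
n(G) = 2600 / 111.60 = 23.30 mol
n/ν for E = 12.18/1 = 12.18
n/ν for G = 23.30/3 = 7.767
Smallest n/ν is G → limiting reagent.
n(T) = (3/3) × 23.30 = 23.30 mol

23.3 mol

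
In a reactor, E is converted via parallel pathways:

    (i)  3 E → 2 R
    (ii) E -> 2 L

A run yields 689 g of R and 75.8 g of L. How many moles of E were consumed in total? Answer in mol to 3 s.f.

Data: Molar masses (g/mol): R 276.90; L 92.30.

4.14 mol

n(R) = 689 / 276.90 = 2.488 mol
n(L) = 75.8 / 92.30 = 0.8212 mol
n(E) via (i) = (3/2)×2.488 = 3.732 mol
n(E) via (ii) = (1/2)×0.8212 = 0.4106 mol
total n(E) = 3.732 + 0.4106 = 4.143 mol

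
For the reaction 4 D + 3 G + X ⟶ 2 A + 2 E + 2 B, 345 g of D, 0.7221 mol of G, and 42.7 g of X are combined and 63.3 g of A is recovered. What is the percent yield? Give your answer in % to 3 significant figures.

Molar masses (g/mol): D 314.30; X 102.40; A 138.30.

95.1 %

n(D) = 345.0 / 314.30 = 1.098 mol
n(G) = 0.7221 mol
n(X) = 42.70 / 102.40 = 0.4170 mol
n/ν for D = 1.098/4 = 0.2745
n/ν for G = 0.7221/3 = 0.2407
n/ν for X = 0.4170/1 = 0.4170
Smallest n/ν is G → limiting reagent.
theoretical n(A) = (2/3) × 0.7221 = 0.4814 mol → 66.58 g
% yield = 63.3 / 66.58 × 100 = 95.07 %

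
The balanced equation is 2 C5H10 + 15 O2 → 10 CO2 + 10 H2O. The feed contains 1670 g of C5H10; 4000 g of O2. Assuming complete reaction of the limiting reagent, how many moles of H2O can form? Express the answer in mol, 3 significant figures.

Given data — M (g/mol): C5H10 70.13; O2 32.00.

n(C5H10) = 1670 / 70.13 = 23.81 mol
n(O2) = 4000 / 32.00 = 125.0 mol
n/ν → C5H10: 11.91, O2: 8.333; O2 is limiting.
n(H2O) = (10/15) × 125.0 = 83.33 mol

83.3 mol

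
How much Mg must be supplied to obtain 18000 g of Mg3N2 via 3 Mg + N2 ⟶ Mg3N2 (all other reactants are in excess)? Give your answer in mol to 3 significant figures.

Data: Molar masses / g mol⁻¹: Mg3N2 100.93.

535 mol

n(Mg3N2) = 18000 / 100.93 = 178.3 mol
n(Mg) = (3/1) × 178.3 = 534.9 mol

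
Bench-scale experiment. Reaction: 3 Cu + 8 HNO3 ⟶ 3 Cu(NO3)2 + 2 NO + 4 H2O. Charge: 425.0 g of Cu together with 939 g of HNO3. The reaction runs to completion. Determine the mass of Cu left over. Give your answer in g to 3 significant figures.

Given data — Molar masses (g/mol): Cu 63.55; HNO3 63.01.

n(Cu) = 425.0 / 63.55 = 6.688 mol
n(HNO3) = 939.0 / 63.01 = 14.90 mol
n/ν for Cu = 6.688/3 = 2.229
n/ν for HNO3 = 14.90/8 = 1.863
Smallest n/ν is HNO3 → limiting reagent.
Cu consumed = (3/8) × 14.90 = 5.588 mol
Cu remaining = 6.688 − 5.588 = 1.100 mol
mass = 1.100 × 63.55 = 69.91 g

69.9 g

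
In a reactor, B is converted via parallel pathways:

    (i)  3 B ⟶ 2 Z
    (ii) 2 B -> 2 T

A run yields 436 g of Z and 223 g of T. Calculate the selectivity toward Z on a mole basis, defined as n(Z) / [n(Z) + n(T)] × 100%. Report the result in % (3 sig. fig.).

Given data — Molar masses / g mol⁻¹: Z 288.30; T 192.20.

n(Z) = 436 / 288.30 = 1.512 mol
n(T) = 223 / 192.20 = 1.160 mol
selectivity = 1.512/(1.512+1.160) × 100 = 56.59 %

56.6 %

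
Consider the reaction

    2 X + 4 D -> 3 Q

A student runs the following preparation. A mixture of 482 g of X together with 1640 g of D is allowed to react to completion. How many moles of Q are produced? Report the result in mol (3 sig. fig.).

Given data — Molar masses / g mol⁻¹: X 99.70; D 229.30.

5.36 mol

n(X) = 482.0 / 99.70 = 4.835 mol
n(D) = 1640 / 229.30 = 7.152 mol
n/ν for X = 4.835/2 = 2.418
n/ν for D = 7.152/4 = 1.788
Smallest n/ν is D → limiting reagent.
n(Q) = (3/4) × 7.152 = 5.364 mol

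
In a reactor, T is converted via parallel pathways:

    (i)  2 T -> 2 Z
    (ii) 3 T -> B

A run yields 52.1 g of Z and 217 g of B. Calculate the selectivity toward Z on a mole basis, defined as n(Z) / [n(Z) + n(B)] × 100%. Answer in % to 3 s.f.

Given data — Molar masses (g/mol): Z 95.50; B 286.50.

n(Z) = 52.1 / 95.50 = 0.5455 mol
n(B) = 217 / 286.50 = 0.7574 mol
selectivity = 0.5455/(0.5455+0.7574) × 100 = 41.87 %

41.9 %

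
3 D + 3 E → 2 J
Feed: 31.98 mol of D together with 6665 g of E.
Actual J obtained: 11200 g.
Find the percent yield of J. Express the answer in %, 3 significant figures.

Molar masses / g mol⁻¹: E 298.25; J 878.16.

n(D) = 31.98 mol
n(E) = 6665 / 298.25 = 22.35 mol
n/ν → D: 10.66, E: 7.450; E is limiting.
theoretical n(J) = (2/3) × 22.35 = 14.90 mol → 13080 g
% yield = 11200 / 13080 × 100 = 85.63 %

85.6 %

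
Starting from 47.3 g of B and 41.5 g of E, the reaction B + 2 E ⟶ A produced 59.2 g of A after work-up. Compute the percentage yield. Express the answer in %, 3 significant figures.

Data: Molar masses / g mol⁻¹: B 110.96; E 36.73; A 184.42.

n(B) = 47.30 / 110.96 = 0.4263 mol
n(E) = 41.50 / 36.73 = 1.130 mol
n/ν → B: 0.4263, E: 0.5650; B is limiting.
theoretical n(A) = (1/1) × 0.4263 = 0.4263 mol → 78.62 g
% yield = 59.2 / 78.62 × 100 = 75.30 %

75.3 %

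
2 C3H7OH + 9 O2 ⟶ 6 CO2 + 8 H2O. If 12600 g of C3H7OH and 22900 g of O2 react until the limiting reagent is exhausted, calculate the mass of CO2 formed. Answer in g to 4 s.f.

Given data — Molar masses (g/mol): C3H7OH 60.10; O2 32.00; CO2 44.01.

n(C3H7OH) = 12600 / 60.10 = 209.7 mol
n(O2) = 22900 / 32.00 = 715.6 mol
n/ν for C3H7OH = 209.7/2 = 104.9
n/ν for O2 = 715.6/9 = 79.51
Smallest n/ν is O2 → limiting reagent.
n(CO2) = (6/9) × 715.6 = 477.1 mol
mass = 477.1 × 44.01 = 21000 g

21000 g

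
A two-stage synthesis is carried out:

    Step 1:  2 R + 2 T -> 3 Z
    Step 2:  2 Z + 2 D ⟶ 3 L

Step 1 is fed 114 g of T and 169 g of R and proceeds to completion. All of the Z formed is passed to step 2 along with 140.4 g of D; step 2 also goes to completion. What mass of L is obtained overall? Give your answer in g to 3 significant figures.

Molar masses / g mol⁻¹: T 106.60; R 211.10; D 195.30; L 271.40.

Step 1:
n(T) = 114.0 / 106.60 = 1.069 mol
n(R) = 169.0 / 211.10 = 0.8006 mol
n/ν for T = 1.069/2 = 0.5345
n/ν for R = 0.8006/2 = 0.4003
Smallest n/ν is R → limiting reagent.
n(Z) produced = (3/2) × 0.8006 = 1.201 mol
Step 2:
n(Z) available = 1.201 mol
n(D) = 140.4 / 195.30 = 0.7189 mol
n/ν for Z = 1.201/2 = 0.6005
n/ν for D = 0.7189/2 = 0.3595
Smallest n/ν is D → limiting reagent.
n(L) = (3/2) × 0.7189 = 1.078 mol
mass = 1.078 × 271.40 = 292.6 g

293 g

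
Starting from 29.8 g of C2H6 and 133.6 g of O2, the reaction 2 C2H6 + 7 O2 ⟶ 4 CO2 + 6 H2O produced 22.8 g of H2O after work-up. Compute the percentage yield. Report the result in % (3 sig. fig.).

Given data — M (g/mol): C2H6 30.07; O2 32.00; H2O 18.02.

42.6 %

n(C2H6) = 29.80 / 30.07 = 0.9910 mol
n(O2) = 133.6 / 32.00 = 4.175 mol
n/ν for C2H6 = 0.9910/2 = 0.4955
n/ν for O2 = 4.175/7 = 0.5964
Smallest n/ν is C2H6 → limiting reagent.
theoretical n(H2O) = (6/2) × 0.9910 = 2.973 mol → 53.57 g
% yield = 22.8 / 53.57 × 100 = 42.56 %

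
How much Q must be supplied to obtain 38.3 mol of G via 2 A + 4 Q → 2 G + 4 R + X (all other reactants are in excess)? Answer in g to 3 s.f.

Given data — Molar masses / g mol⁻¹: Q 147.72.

n(G) = 38.30 mol
n(Q) = (4/2) × 38.30 = 76.60 mol
mass = 76.60 × 147.72 = 11320 g

11300 g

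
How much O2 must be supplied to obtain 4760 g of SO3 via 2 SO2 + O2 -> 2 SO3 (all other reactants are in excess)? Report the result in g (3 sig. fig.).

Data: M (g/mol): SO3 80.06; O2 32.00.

951 g

n(SO3) = 4760 / 80.06 = 59.46 mol
n(O2) = (1/2) × 59.46 = 29.73 mol
mass = 29.73 × 32.00 = 951.4 g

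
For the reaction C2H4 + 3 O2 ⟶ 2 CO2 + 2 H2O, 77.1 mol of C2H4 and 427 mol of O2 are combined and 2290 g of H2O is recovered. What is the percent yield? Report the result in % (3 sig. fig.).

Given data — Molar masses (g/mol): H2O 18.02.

n(C2H4) = 77.10 mol
n(O2) = 427.0 mol
n/ν for C2H4 = 77.10/1 = 77.10
n/ν for O2 = 427.0/3 = 142.3
Smallest n/ν is C2H4 → limiting reagent.
theoretical n(H2O) = (2/1) × 77.10 = 154.2 mol → 2779 g
% yield = 2290 / 2779 × 100 = 82.40 %

82.4 %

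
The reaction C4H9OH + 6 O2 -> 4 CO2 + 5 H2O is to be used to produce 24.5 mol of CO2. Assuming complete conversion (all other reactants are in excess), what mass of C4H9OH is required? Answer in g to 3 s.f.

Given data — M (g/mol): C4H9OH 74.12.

n(CO2) = 24.50 mol
n(C4H9OH) = (1/4) × 24.50 = 6.125 mol
mass = 6.125 × 74.12 = 454.0 g

454 g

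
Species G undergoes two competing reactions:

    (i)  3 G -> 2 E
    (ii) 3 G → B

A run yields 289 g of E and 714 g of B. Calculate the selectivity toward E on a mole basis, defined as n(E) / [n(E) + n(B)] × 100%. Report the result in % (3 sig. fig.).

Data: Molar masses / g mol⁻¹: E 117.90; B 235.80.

n(E) = 289 / 117.90 = 2.451 mol
n(B) = 714 / 235.80 = 3.028 mol
selectivity = 2.451/(2.451+3.028) × 100 = 44.73 %

44.7 %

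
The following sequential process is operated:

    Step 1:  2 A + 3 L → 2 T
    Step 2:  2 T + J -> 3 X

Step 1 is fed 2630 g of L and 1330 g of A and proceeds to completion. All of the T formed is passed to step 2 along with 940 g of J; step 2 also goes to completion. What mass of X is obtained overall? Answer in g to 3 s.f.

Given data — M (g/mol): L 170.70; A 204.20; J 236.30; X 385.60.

Step 1:
n(L) = 2630 / 170.70 = 15.41 mol
n(A) = 1330 / 204.20 = 6.513 mol
n/ν → L: 5.137, A: 3.257; A is limiting.
n(T) produced = (2/2) × 6.513 = 6.513 mol
Step 2:
n(T) available = 6.513 mol
n(J) = 940.0 / 236.30 = 3.978 mol
n/ν → T: 3.257, J: 3.978; T is limiting.
n(X) = (3/2) × 6.513 = 9.770 mol
mass = 9.770 × 385.60 = 3767 g

3770 g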